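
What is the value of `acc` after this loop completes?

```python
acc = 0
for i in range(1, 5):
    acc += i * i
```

Sum of squares 1² to 4² = 30
`acc` takes the values: 0 → 1 → 5 → 14 → 30

Answer: 30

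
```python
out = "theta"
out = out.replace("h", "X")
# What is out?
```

Trace:
`out = "theta"` → out = 'theta'
`out = out.replace("h", "X")` → out = 'tXeta'
So out = 'tXeta'

Answer: 'tXeta'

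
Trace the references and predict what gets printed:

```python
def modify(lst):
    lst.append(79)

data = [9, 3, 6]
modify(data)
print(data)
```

Key concept: function modifies passed list.
Step by step:
`data = [9, 3, 6]` → data = [9, 3, 6]
`modify(data)` → data = [9, 3, 6, 79]
`print(data)` → prints [9, 3, 6, 79]

Answer: [9, 3, 6, 79]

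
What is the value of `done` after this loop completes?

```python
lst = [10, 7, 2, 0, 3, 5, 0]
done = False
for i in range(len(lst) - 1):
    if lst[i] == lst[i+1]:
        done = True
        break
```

Check consecutive duplicates in [10, 7, 2, 0, 3, 5, 0]
`done` takes the values: False

Answer: False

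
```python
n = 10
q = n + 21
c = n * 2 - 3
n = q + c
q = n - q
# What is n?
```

Trace:
`n = 10` → n = 10
`q = n + 21` → q = 31
`c = n * 2 - 3` → c = 17
`n = q + c` → n = 48
`q = n - q` → q = 17
So n = 48

Answer: 48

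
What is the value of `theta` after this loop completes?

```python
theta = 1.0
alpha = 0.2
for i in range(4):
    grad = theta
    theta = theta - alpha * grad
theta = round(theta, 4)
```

Gradient descent: w = 1.0 * (1 - 0.2)^4
`theta` takes the values: 1.0 → 0.8 → 0.64 → 0.512 → 0.4096

Answer: 0.4096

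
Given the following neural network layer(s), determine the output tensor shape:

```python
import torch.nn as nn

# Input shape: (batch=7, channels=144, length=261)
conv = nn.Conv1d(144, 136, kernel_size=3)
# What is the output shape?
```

Input: (7, 144, 261) -> Output: (7, 136, 259)

Answer: (7, 136, 259)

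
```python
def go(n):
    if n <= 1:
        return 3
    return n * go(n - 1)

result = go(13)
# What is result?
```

go(13) = 13 * 12 * 11 * 10 * 9 * 8 * 7 * 6 * 5 * 4 * 3 * 2 * 3 = 18681062400

Answer: 18681062400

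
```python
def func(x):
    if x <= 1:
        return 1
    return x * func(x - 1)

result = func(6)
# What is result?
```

func(6) = 6 * 5 * 4 * 3 * 2 * 1 = 720

Answer: 720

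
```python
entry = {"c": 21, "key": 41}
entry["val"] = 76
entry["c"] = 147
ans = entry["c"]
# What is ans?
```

Trace:
`entry = {"c": 21, "key": 41}` → entry = {'c': 21, 'key': 41}
`entry["val"] = 76` → entry = {'c': 21, 'key': 41, 'val': 76}
`entry["c"] = 147` → entry = {'c': 147, 'key': 41, 'val': 76}
`ans = entry["c"]` → ans = 147
So ans = 147

Answer: 147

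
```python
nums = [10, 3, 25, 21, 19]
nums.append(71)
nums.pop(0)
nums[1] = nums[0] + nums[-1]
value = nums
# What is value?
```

Trace:
`nums = [10, 3, 25, 21, 19]` → nums = [10, 3, 25, 21, 19]
`nums.append(71)` → nums = [10, 3, 25, 21, 19, 71]
`nums.pop(0)` → nums = [3, 25, 21, 19, 71]
`nums[1] = nums[0] + nums[-1]` → nums = [3, 74, 21, 19, 71]
`value = nums` → value = [3, 74, 21, 19, 71]
So value = [3, 74, 21, 19, 71]

Answer: [3, 74, 21, 19, 71]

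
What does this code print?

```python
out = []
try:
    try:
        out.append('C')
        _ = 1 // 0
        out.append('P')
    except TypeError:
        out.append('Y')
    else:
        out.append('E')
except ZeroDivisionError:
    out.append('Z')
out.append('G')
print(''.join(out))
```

Execution trace: 'C' (try body) → 'Z' (outer except ZeroDivisionError) → 'G' (after the try/except). Output: CZG

Answer: CZG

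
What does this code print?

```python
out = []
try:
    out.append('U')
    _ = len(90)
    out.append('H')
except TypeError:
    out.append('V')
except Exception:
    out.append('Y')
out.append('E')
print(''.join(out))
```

Execution trace: 'U' (try body) → 'V' (except TypeError) → 'E' (after the try/except). Output: UVE

Answer: UVE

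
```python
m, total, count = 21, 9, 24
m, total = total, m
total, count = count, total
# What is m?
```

Trace:
`m, total, count = 21, 9, 24` → m = 21; total = 9; count = 24
`m, total = total, m` → m = 9; total = 21
`total, count = count, total` → total = 24; count = 21
So m = 9

Answer: 9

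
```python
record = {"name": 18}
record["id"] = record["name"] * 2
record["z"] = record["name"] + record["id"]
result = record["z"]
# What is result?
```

Trace:
`record = {"name": 18}` → record = {'name': 18}
`record["id"] = record["name"] * 2` → record = {'name': 18, 'id': 36}
`record["z"] = record["name"] + record["id"]` → record = {'name': 18, 'id': 36, 'z': 54}
`result = record["z"]` → result = 54
So result = 54

Answer: 54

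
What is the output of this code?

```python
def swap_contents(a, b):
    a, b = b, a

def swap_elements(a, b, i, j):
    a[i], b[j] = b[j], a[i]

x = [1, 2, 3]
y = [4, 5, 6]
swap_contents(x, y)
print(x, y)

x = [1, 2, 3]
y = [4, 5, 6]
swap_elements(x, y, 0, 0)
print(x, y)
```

Key concept: parameter rebinding vs mutation.
Step by step:
`x = [1, 2, 3]` → x = [1, 2, 3]
`y = [4, 5, 6]` → y = [4, 5, 6]
`swap_contents(x, y)` → no visible change to tracked variables
`print(x, y)` → prints [1, 2, 3] [4, 5, 6]
`x = [1, 2, 3]` → x = [1, 2, 3]
`y = [4, 5, 6]` → y = [4, 5, 6]
`swap_elements(x, y, 0, 0)` → x = [4, 2, 3]; y = [1, 5, 6]
`print(x, y)` → prints [4, 2, 3] [1, 5, 6]

Answer:
[1, 2, 3] [4, 5, 6]
[4, 2, 3] [1, 5, 6]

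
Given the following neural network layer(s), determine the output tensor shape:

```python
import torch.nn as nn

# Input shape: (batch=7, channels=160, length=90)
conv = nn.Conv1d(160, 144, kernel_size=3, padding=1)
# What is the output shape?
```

Input: (7, 160, 90) -> Output: (7, 144, 90)

Answer: (7, 144, 90)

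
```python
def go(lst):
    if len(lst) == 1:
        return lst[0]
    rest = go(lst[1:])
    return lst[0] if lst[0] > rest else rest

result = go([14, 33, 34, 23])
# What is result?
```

Recursive max over [14, 33, 34, 23] = 34

Answer: 34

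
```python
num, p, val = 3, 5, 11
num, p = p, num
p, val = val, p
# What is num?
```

Trace:
`num, p, val = 3, 5, 11` → num = 3; p = 5; val = 11
`num, p = p, num` → num = 5; p = 3
`p, val = val, p` → p = 11; val = 3
So num = 5

Answer: 5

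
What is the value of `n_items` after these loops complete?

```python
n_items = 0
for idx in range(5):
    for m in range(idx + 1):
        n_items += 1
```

Triangle: 1 + 2 + ... + 5
`n_items` takes the values: 0 → 1 → 2 → 3 → 4 → 5 → 6 → 7 → 8 → 9 → 10 → 11 → 12 → 13 → 14 → 15

Answer: 15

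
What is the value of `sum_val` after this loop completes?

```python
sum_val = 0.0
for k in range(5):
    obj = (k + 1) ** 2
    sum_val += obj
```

Sum of squared losses 1² + 2² + ... + 5²
`sum_val` takes the values: 0.0 → 1.0 → 5.0 → 14.0 → 30.0 → 55.0

Answer: 55.0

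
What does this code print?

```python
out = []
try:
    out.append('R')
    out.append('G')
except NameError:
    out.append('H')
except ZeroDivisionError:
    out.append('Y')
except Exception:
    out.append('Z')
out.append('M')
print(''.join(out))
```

Execution trace: 'R' (try body) → 'G' (try body, no exception) → 'M' (after the try/except). Output: RGM

Answer: RGM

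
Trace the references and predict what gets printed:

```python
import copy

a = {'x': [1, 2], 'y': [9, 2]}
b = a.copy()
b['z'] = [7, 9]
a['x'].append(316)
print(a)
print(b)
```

Key concept: shallow copy of dict with mutable values.
Step by step:
`a = {'x': [1, 2], 'y': [9, 2]}` → a = {'x': [1, 2], 'y': [9, 2]}
`b = a.copy()` → b = {'x': [1, 2], 'y': [9, 2]}
`b['z'] = [7, 9]` → b = {'x': [1, 2], 'y': [9, 2], 'z': [7, 9]}
`a['x'].append(316)` → a = {'x': [1, 2, 316], 'y': [9, 2]}; b = {'x': [1, 2, 316], 'y': [9, 2], 'z': [7, 9]}
`print(a)` → prints {'x': [1, 2, 316], 'y': [9, 2]}
`print(b)` → prints {'x': [1, 2, 316], 'y': [9, 2], 'z': [7, 9]}

Answer:
{'x': [1, 2, 316], 'y': [9, 2]}
{'x': [1, 2, 316], 'y': [9, 2], 'z': [7, 9]}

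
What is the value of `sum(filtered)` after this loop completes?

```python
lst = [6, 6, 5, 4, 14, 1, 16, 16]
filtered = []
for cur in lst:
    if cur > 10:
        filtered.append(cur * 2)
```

Sum of doubled values > 10
`filtered` takes the values: [] → [28] → [28, 32] → [28, 32, 32]
So `sum(filtered)` = 92

Answer: 92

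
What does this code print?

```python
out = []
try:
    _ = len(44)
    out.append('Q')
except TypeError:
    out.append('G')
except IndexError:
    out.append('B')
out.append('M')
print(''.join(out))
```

Execution trace: 'G' (except TypeError) → 'M' (after the try/except). Output: GM

Answer: GM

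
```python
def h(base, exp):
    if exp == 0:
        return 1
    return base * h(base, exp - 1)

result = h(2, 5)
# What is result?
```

h(2, 5) = 2 * 2 * 2 * 2 * 2 = 32

Answer: 32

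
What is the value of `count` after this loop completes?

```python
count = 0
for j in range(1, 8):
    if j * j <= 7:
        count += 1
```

Count numbers where j² ≤ 7
`count` takes the values: 0 → 1 → 2

Answer: 2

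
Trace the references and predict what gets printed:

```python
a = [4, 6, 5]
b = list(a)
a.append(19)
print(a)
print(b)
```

Key concept: list() constructor creates copy.
Step by step:
`a = [4, 6, 5]` → a = [4, 6, 5]
`b = list(a)` → b = [4, 6, 5]
`a.append(19)` → a = [4, 6, 5, 19]
`print(a)` → prints [4, 6, 5, 19]
`print(b)` → prints [4, 6, 5]

Answer:
[4, 6, 5, 19]
[4, 6, 5]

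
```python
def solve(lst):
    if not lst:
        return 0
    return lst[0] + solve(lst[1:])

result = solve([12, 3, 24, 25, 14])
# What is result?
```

12 + 3 + 24 + 25 + 14 + 0 = 78

Answer: 78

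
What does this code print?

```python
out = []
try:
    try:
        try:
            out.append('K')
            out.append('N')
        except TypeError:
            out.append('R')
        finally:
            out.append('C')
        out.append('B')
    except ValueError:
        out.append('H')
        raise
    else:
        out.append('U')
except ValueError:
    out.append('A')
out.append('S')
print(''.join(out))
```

Execution trace: 'K' (inner try body) → 'N' (inner try body, no exception) → 'C' (inner finally) → 'B' (try body, no exception) → 'U' (else) → 'S' (after the try/except). Output: KNCBUS

Answer: KNCBUS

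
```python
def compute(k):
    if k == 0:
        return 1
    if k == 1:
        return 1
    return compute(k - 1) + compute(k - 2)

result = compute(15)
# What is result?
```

Build up from base cases: compute(0)=1, compute(1)=1, compute(2)=2, compute(3)=3, compute(4)=5, compute(5)=8, compute(6)=13, ..., compute(15)=987

Answer: 987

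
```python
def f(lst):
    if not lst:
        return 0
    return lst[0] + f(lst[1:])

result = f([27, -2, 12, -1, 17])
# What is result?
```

27 + (-2) + 12 + (-1) + 17 + 0 = 53

Answer: 53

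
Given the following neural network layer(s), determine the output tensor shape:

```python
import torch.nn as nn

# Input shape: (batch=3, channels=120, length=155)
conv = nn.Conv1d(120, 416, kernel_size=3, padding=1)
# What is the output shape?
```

Input: (3, 120, 155) -> Output: (3, 416, 155)

Answer: (3, 416, 155)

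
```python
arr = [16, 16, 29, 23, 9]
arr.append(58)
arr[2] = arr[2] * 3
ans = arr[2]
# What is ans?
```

Trace:
`arr = [16, 16, 29, 23, 9]` → arr = [16, 16, 29, 23, 9]
`arr.append(58)` → arr = [16, 16, 29, 23, 9, 58]
`arr[2] = arr[2] * 3` → arr = [16, 16, 87, 23, 9, 58]
`ans = arr[2]` → ans = 87
So ans = 87

Answer: 87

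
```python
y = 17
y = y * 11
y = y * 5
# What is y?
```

Trace:
`y = 17` → y = 17
`y = y * 11` → y = 187
`y = y * 5` → y = 935
So y = 935

Answer: 935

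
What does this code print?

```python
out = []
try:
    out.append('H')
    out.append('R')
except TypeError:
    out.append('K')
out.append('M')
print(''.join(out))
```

Execution trace: 'H' (try body) → 'R' (try body, no exception) → 'M' (after the try/except). Output: HRM

Answer: HRM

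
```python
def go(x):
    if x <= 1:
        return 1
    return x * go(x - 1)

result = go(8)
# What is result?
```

go(8) = 8 * 7 * 6 * 5 * 4 * 3 * 2 * 1 = 40320

Answer: 40320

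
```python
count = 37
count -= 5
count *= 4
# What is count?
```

Trace:
`count = 37` → count = 37
`count -= 5` → count = 32
`count *= 4` → count = 128
So count = 128

Answer: 128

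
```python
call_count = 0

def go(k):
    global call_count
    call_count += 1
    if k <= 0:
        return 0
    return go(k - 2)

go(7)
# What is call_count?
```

Linear recursion stepping by 2: 5 calls from k=7 down to ≤0.

Answer: 5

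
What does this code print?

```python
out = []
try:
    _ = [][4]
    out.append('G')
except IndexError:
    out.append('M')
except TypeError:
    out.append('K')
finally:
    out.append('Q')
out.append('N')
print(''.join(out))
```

Execution trace: 'M' (except IndexError) → 'Q' (finally) → 'N' (after the try/except). Output: MQN

Answer: MQN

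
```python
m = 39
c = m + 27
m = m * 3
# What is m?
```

Trace:
`m = 39` → m = 39
`c = m + 27` → c = 66
`m = m * 3` → m = 117
So m = 117

Answer: 117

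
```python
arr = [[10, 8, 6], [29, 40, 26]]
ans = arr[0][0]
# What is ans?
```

Trace:
`arr = [[10, 8, 6], [29, 40, 26]]` → arr = [[10, 8, 6], [29, 40, 26]]
`ans = arr[0][0]` → ans = 10
So ans = 10

Answer: 10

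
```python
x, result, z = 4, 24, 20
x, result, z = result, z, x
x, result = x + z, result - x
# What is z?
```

Trace:
`x, result, z = 4, 24, 20` → x = 4; result = 24; z = 20
`x, result, z = result, z, x` → x = 24; result = 20; z = 4
`x, result = x + z, result - x` → x = 28; result = -4
So z = 4

Answer: 4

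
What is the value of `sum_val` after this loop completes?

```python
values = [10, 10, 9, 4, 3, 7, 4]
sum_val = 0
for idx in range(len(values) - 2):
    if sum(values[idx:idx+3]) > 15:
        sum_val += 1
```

Count windows with sum > 15
`sum_val` takes the values: 0 → 1 → 2 → 3

Answer: 3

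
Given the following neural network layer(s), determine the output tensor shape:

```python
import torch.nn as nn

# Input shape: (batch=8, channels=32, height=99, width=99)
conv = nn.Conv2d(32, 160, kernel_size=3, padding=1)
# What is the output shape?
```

Input: (8, 32, 99, 99) -> Output: (8, 160, 99, 99)

Answer: (8, 160, 99, 99)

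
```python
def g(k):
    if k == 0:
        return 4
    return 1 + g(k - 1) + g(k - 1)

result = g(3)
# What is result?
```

g(k) = 1 + 2·g(k-1), g(0)=4. Closed form: (4+1)·2^3 - 1 = 39.

Answer: 39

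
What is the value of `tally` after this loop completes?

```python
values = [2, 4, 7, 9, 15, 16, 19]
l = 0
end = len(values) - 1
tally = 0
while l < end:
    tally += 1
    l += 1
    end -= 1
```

Iterations until pointers meet (list length 7)
`tally` takes the values: 0 → 1 → 2 → 3

Answer: 3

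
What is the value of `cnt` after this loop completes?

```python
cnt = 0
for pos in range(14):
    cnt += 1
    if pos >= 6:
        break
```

Loop breaks when pos reaches 6, cnt is 7
`cnt` takes the values: 0 → 1 → 2 → 3 → 4 → 5 → 6 → 7

Answer: 7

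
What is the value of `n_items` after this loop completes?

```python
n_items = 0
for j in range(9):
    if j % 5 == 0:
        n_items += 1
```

Count numbers divisible by 5 in range(9)
`n_items` takes the values: 0 → 1 → 2

Answer: 2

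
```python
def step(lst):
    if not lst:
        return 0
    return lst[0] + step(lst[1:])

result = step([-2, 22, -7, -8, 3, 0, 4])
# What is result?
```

(-2) + 22 + (-7) + (-8) + 3 + 0 + 4 + 0 = 12

Answer: 12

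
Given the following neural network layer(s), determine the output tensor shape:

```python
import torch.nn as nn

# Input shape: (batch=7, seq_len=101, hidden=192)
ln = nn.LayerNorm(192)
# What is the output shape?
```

Input: (7, 101, 192) -> Output: (7, 101, 192)

Answer: (7, 101, 192)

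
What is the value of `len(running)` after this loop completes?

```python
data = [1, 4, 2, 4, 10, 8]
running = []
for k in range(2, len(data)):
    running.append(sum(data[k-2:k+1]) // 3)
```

Number of 3-element averages
`running` takes the values: [] → [2] → [2, 3] → [2, 3, 5] → [2, 3, 5, 7]
So `len(running)` = 4

Answer: 4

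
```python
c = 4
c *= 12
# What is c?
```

Trace:
`c = 4` → c = 4
`c *= 12` → c = 48
So c = 48

Answer: 48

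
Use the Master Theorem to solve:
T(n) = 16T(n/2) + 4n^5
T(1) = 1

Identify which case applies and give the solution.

a=16, b=2, f(n)=4n^5. log_2(16) = 4. Since c=5 > 4 and the regularity condition holds (16(n/2)^5 = (16/2^5)n^5 with 16/2^5 < 1), Case 3 applies: T(n) = Θ(f(n)) = O(n^5).

Answer: O(n^5) - Case 3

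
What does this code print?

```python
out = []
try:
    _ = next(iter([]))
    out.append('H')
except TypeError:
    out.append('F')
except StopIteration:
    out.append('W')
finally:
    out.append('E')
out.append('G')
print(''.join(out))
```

Execution trace: 'W' (except StopIteration) → 'E' (finally) → 'G' (after the try/except). Output: WEG

Answer: WEG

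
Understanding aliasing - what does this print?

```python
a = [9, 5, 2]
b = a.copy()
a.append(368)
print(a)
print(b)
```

Key concept: list.copy() creates independent copy.
Step by step:
`a = [9, 5, 2]` → a = [9, 5, 2]
`b = a.copy()` → b = [9, 5, 2]
`a.append(368)` → a = [9, 5, 2, 368]
`print(a)` → prints [9, 5, 2, 368]
`print(b)` → prints [9, 5, 2]

Answer:
[9, 5, 2, 368]
[9, 5, 2]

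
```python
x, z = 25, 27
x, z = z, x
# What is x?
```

Trace:
`x, z = 25, 27` → x = 25; z = 27
`x, z = z, x` → x = 27; z = 25
So x = 27

Answer: 27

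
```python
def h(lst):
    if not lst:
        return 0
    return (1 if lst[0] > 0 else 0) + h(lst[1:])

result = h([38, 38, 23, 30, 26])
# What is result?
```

Count of positive elements in [38, 38, 23, 30, 26] = 5

Answer: 5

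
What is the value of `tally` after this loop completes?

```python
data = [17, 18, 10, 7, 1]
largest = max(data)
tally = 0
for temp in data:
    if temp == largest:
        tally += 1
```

Count of max value 18 in [17, 18, 10, 7, 1]
`tally` takes the values: 0 → 1

Answer: 1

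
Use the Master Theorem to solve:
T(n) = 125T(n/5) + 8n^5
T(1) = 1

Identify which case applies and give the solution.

a=125, b=5, f(n)=8n^5. log_5(125) = 3. Since c=5 > 3 and the regularity condition holds (125(n/5)^5 = (125/5^5)n^5 with 125/5^5 < 1), Case 3 applies: T(n) = Θ(f(n)) = O(n^5).

Answer: O(n^5) - Case 3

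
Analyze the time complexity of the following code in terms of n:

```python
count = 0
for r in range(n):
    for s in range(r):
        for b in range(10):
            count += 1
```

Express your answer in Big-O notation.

Each loop level contributes: n × n × 1. Multiplying the contributions gives O(n^2).

Answer: O(n^2)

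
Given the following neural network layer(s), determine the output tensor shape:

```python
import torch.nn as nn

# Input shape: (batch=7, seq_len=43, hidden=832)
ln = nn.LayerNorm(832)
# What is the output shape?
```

Input: (7, 43, 832) -> Output: (7, 43, 832)

Answer: (7, 43, 832)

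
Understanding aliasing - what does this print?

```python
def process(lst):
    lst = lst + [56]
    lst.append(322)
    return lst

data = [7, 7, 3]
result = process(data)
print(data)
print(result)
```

Key concept: rebinding parameter vs mutation.
Step by step:
`data = [7, 7, 3]` → data = [7, 7, 3]
`result = process(data)` → result = [7, 7, 3, 56, 322]
`print(data)` → prints [7, 7, 3]
`print(result)` → prints [7, 7, 3, 56, 322]

Answer:
[7, 7, 3]
[7, 7, 3, 56, 322]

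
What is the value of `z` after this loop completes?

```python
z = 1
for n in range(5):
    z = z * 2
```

Multiply by 2, 5 times: 1 * 2^5 = 32
`z` takes the values: 1 → 2 → 4 → 8 → 16 → 32

Answer: 32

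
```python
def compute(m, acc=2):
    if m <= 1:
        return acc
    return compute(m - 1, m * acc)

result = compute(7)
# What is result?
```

Accumulator trace (n, acc): (7, 2) -> (6, 14) -> (5, 84) -> (4, 420) -> (3, 1680) -> (2, 5040) -> (1, 10080) -> return 10080

Answer: 10080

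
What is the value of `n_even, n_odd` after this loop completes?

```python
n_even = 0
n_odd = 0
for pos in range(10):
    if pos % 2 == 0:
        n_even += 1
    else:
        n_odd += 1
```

Count evens and odds in range(10)
`n_even, n_odd` takes the values: (0, 0) → (1, 0) → (1, 1) → (2, 1) → (2, 2) → (3, 2) → (3, 3) → (4, 3) → (4, 4) → (5, 4) → (5, 5)

Answer: 5, 5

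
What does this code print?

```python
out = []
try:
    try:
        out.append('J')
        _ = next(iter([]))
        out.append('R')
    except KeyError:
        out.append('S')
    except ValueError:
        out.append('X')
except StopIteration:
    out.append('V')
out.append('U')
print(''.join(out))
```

Execution trace: 'J' (inner try body) → 'V' (outer except StopIteration) → 'U' (after the try/except). Output: JVU

Answer: JVU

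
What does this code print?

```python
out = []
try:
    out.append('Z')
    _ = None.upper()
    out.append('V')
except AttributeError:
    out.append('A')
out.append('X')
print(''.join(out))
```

Execution trace: 'Z' (try body) → 'A' (except AttributeError) → 'X' (after the try/except). Output: ZAX

Answer: ZAX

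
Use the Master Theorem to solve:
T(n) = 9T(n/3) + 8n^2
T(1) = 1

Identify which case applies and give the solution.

a=9, b=3, f(n)=8n^2. log_3(9) = 2. Since c=2 = 2, Case 2 applies: T(n) = Θ(n^log_b(a) · log n) = O(n^2 log n).

Answer: O(n^2 log n) - Case 2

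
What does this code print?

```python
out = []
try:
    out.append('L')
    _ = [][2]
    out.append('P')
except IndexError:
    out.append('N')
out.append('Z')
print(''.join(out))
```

Execution trace: 'L' (try body) → 'N' (except IndexError) → 'Z' (after the try/except). Output: LNZ

Answer: LNZ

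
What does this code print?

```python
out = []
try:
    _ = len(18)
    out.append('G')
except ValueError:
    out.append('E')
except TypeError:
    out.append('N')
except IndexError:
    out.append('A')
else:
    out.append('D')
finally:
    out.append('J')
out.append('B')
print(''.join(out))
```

Execution trace: 'N' (except TypeError) → 'J' (finally) → 'B' (after the try/except). Output: NJB

Answer: NJB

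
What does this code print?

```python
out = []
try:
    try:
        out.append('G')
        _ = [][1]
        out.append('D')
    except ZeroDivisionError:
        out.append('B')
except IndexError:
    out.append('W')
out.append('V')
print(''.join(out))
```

Execution trace: 'G' (try body) → 'W' (outer except IndexError) → 'V' (after the try/except). Output: GWV

Answer: GWV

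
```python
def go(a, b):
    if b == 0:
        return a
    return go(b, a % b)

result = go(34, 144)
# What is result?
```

go(34, 144) -> go(144, 34) -> go(34, 8) -> go(8, 2) -> go(2, 0) -> 2

Answer: 2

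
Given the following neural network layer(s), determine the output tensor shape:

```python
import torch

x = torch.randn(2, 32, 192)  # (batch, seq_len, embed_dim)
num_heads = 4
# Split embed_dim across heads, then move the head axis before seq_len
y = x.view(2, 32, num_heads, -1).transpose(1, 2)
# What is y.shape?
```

Input: (2, 32, 192) -> head_dim = 192 // 4 = 48; after view: (2, 32, 4, 48) -> after transpose(1, 2): (2, 4, 32, 48) -> Output: (2, 4, 32, 48)

Answer: (2, 4, 32, 48)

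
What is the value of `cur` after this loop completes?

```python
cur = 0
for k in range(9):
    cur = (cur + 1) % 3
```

Increment mod 3, 9 times = 0
`cur` takes the values: 0 → 1 → 2 → 0 → 1 → 2 → 0 → 1 → 2 → 0

Answer: 0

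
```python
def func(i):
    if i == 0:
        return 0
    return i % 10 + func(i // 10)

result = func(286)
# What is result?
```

Sum of digits of 286: 6 + 8 + 2 = 16

Answer: 16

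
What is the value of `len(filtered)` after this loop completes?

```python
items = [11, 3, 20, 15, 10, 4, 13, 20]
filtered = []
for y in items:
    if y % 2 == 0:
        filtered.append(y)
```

Count even numbers in [11, 3, 20, 15, 10, 4, 13, 20]
`filtered` takes the values: [] → [20] → [20, 10] → [20, 10, 4] → [20, 10, 4, 20]
So `len(filtered)` = 4

Answer: 4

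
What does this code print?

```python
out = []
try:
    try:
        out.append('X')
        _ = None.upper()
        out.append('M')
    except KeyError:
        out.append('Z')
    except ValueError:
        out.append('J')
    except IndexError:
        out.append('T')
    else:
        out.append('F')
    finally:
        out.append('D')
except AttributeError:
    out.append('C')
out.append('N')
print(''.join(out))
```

Execution trace: 'X' (try body) → 'D' (finally) → 'C' (outer except AttributeError) → 'N' (after the try/except). Output: XDCN

Answer: XDCN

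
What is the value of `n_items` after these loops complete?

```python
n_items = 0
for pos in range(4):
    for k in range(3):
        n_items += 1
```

4 * 3 = 12
`n_items` takes the values: 0 → 1 → 2 → 3 → 4 → 5 → 6 → 7 → 8 → 9 → 10 → 11 → 12

Answer: 12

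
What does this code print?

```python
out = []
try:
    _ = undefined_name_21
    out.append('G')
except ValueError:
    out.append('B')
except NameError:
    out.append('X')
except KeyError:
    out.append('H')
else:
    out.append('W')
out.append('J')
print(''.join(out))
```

Execution trace: 'X' (except NameError) → 'J' (after the try/except). Output: XJ

Answer: XJ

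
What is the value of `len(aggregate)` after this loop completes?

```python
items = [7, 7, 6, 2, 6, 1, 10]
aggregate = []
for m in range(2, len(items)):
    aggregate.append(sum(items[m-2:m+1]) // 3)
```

Number of 3-element averages
`aggregate` takes the values: [] → [6] → [6, 5] → [6, 5, 4] → [6, 5, 4, 3] → [6, 5, 4, 3, 5]
So `len(aggregate)` = 5

Answer: 5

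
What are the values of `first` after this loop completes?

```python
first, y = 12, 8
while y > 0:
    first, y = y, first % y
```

GCD of 12 and 8
`first` takes the values: 12 → 8 → 4

Answer: 4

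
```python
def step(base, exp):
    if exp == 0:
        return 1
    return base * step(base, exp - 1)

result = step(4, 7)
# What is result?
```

step(4, 7) = 4 * 4 * 4 * 4 * 4 * 4 * 4 = 16384

Answer: 16384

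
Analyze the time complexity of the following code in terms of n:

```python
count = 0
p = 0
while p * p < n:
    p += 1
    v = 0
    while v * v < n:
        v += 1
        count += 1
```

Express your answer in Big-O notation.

Each loop level contributes: √n × √n. Multiplying the contributions gives O(n).

Answer: O(n)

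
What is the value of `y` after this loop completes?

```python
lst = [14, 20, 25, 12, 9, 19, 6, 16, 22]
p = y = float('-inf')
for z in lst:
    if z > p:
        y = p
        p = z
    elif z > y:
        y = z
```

Second largest (with repeats) in [14, 20, 25, 12, 9, 19, 6, 16, 22]
`y` takes the values: -inf → 14 → 20 → 22

Answer: 22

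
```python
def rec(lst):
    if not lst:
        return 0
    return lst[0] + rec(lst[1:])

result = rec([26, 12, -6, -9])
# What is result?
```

26 + 12 + (-6) + (-9) + 0 = 23

Answer: 23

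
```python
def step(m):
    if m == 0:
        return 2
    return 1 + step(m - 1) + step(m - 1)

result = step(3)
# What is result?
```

step(m) = 1 + 2·step(m-1), step(0)=2. Closed form: (2+1)·2^3 - 1 = 23.

Answer: 23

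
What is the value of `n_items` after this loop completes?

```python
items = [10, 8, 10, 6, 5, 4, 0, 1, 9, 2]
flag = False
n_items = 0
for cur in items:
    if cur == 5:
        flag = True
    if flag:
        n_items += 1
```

Count elements after first 5 in [10, 8, 10, 6, 5, 4, 0, 1, 9, 2]
`n_items` takes the values: 0 → 1 → 2 → 3 → 4 → 5 → 6

Answer: 6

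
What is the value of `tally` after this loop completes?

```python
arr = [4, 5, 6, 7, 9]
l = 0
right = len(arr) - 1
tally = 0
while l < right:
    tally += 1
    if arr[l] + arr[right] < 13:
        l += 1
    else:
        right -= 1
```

Steps to find pair summing to 13
`tally` takes the values: 0 → 1 → 2 → 3 → 4

Answer: 4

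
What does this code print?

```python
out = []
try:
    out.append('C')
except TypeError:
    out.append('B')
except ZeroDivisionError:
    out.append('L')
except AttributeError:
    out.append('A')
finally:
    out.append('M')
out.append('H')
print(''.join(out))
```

Execution trace: 'C' (try body, no exception) → 'M' (finally) → 'H' (after the try/except). Output: CMH

Answer: CMH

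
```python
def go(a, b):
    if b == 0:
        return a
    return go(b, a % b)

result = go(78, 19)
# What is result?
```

go(78, 19) -> go(19, 2) -> go(2, 1) -> go(1, 0) -> 1

Answer: 1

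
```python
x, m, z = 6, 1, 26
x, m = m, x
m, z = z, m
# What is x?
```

Trace:
`x, m, z = 6, 1, 26` → x = 6; m = 1; z = 26
`x, m = m, x` → x = 1; m = 6
`m, z = z, m` → m = 26; z = 6
So x = 1

Answer: 1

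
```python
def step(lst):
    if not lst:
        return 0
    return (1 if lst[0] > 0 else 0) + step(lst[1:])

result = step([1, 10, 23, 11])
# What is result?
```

Count of positive elements in [1, 10, 23, 11] = 4

Answer: 4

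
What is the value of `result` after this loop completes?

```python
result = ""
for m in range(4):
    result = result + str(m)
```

Concatenate digits 0 to 3
`result` takes the values: "" → "0" → "01" → "012" → "0123"

Answer: "0123"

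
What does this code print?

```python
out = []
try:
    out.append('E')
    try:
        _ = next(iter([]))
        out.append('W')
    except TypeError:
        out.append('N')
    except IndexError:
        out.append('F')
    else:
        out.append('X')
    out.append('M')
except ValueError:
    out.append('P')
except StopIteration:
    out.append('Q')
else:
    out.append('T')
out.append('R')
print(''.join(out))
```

Execution trace: 'E' (try body) → 'Q' (except StopIteration) → 'R' (after the try/except). Output: EQR

Answer: EQR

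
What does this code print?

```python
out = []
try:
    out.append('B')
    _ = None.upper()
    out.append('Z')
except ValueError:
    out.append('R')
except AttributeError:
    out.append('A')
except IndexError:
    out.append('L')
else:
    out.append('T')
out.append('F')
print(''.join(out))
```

Execution trace: 'B' (try body) → 'A' (except AttributeError) → 'F' (after the try/except). Output: BAF

Answer: BAF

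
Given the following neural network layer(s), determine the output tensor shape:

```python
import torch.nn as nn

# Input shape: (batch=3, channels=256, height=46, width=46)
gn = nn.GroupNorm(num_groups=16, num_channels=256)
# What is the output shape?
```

Input: (3, 256, 46, 46) -> Output: (3, 256, 46, 46)

Answer: (3, 256, 46, 46)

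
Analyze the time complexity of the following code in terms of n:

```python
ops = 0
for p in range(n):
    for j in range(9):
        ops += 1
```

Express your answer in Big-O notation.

Each loop level contributes: n × 1. Multiplying the contributions gives O(n).

Answer: O(n)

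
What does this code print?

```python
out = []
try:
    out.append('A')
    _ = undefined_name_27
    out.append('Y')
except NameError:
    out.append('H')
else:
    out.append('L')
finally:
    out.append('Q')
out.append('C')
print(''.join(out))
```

Execution trace: 'A' (try body) → 'H' (except NameError) → 'Q' (finally) → 'C' (after the try/except). Output: AHQC

Answer: AHQC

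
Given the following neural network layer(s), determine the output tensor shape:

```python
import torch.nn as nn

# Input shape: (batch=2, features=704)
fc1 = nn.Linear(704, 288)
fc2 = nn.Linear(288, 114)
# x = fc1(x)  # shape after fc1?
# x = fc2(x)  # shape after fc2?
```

Input: (2, 704) -> after fc1: (2, 288) -> Output: (2, 114)

Answer: (2, 114)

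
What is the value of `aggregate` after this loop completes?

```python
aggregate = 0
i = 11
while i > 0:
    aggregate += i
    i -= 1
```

Sum 11 down to 1
`aggregate` takes the values: 0 → 11 → 21 → 30 → 38 → 45 → 51 → 56 → 60 → 63 → 65 → 66

Answer: 66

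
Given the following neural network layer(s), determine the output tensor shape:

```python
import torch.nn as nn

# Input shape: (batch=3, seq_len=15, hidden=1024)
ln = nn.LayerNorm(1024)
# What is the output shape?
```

Input: (3, 15, 1024) -> Output: (3, 15, 1024)

Answer: (3, 15, 1024)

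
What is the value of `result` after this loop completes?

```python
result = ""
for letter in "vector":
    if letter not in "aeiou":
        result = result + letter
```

Remove vowels from 'vector'
`result` takes the values: "" → "v" → "vc" → "vct" → "vctr"

Answer: "vctr"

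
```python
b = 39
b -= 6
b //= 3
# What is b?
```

Trace:
`b = 39` → b = 39
`b -= 6` → b = 33
`b //= 3` → b = 11
So b = 11

Answer: 11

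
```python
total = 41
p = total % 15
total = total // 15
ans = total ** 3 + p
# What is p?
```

Trace:
`total = 41` → total = 41
`p = total % 15` → p = 11
`total = total // 15` → total = 2
`ans = total ** 3 + p` → ans = 19
So p = 11

Answer: 11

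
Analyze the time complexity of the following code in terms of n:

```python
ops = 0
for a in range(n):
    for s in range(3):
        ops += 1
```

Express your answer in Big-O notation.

Each loop level contributes: n × 1. Multiplying the contributions gives O(n).

Answer: O(n)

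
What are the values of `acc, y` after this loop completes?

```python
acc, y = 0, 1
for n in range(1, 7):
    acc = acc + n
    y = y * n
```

Sum and factorial of 1 to 6
`acc, y` takes the values: (0, 1) → (1, 1) → (3, 1) → (3, 2) → (6, 2) → (6, 6) → (10, 6) → (10, 24) → (15, 24) → (15, 120) → (21, 120) → (21, 720)

Answer: 21, 720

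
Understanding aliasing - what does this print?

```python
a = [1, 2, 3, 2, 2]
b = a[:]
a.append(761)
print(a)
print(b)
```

Key concept: slice [:] creates copy.
Step by step:
`a = [1, 2, 3, 2, 2]` → a = [1, 2, 3, 2, 2]
`b = a[:]` → b = [1, 2, 3, 2, 2]
`a.append(761)` → a = [1, 2, 3, 2, 2, 761]
`print(a)` → prints [1, 2, 3, 2, 2, 761]
`print(b)` → prints [1, 2, 3, 2, 2]

Answer:
[1, 2, 3, 2, 2, 761]
[1, 2, 3, 2, 2]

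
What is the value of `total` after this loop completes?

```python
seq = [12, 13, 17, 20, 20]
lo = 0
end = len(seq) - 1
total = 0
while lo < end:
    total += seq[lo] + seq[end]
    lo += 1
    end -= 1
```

Sum of pairs from ends
`total` takes the values: 0 → 32 → 65

Answer: 65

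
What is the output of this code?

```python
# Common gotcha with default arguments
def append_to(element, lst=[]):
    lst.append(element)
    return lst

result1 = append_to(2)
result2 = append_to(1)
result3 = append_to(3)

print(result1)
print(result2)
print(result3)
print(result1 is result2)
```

Key concept: mutable default argument gotcha.
Step by step:
`result1 = append_to(2)` → result1 = [2]
`result2 = append_to(1)` → result1 = [2, 1] (same object as result2); result2 = [2, 1] (same object as result1)
`result3 = append_to(3)` → result1 = [2, 1, 3] (same object as result2, result3); result2 = [2, 1, 3] (same object as result1, result3); result3 = [2, 1, 3] (same object as result1, result2)
`print(result1)` → prints [2, 1, 3]
`print(result2)` → prints [2, 1, 3]
`print(result3)` → prints [2, 1, 3]
`print(result1 is result2)` → prints True

Answer:
[2, 1, 3]
[2, 1, 3]
[2, 1, 3]
True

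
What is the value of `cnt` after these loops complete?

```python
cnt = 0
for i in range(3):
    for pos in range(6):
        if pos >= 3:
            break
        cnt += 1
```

Inner breaks at 3, outer runs 3 times
`cnt` takes the values: 0 → 1 → 2 → 3 → 4 → 5 → 6 → 7 → 8 → 9

Answer: 9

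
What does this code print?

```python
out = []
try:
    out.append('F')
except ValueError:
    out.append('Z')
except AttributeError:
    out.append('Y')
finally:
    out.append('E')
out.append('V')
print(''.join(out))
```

Execution trace: 'F' (try body, no exception) → 'E' (finally) → 'V' (after the try/except). Output: FEV

Answer: FEV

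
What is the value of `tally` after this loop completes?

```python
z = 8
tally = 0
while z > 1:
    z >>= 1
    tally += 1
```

Count right shifts until 1
`tally` takes the values: 0 → 1 → 2 → 3

Answer: 3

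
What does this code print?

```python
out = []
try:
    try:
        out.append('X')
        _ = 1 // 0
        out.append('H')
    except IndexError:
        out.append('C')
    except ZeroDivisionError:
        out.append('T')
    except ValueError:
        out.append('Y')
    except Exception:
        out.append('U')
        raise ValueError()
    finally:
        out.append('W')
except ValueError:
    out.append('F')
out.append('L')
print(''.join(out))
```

Execution trace: 'X' (try body) → 'T' (except ZeroDivisionError) → 'W' (finally) → 'L' (after the try/except). Output: XTWL

Answer: XTWL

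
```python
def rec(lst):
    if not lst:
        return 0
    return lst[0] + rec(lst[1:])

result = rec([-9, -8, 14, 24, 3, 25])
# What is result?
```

(-9) + (-8) + 14 + 24 + 3 + 25 + 0 = 49

Answer: 49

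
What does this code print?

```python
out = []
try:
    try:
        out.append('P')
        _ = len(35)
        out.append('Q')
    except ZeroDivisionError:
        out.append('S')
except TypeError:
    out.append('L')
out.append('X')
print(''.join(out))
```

Execution trace: 'P' (try body) → 'L' (outer except TypeError) → 'X' (after the try/except). Output: PLX

Answer: PLX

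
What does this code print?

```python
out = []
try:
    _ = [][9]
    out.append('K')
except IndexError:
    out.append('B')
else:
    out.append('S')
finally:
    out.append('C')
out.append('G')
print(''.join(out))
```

Execution trace: 'B' (except IndexError) → 'C' (finally) → 'G' (after the try/except). Output: BCG

Answer: BCG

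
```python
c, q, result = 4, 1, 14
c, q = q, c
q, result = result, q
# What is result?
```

Trace:
`c, q, result = 4, 1, 14` → c = 4; q = 1; result = 14
`c, q = q, c` → c = 1; q = 4
`q, result = result, q` → q = 14; result = 4
So result = 4

Answer: 4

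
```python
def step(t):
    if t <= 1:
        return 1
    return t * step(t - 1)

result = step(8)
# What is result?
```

step(8) = 8 * 7 * 6 * 5 * 4 * 3 * 2 * 1 = 40320

Answer: 40320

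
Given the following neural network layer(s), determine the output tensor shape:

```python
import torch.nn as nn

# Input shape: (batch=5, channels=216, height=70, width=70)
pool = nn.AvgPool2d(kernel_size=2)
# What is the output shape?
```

Input: (5, 216, 70, 70) -> Output: (5, 216, 35, 35)

Answer: (5, 216, 35, 35)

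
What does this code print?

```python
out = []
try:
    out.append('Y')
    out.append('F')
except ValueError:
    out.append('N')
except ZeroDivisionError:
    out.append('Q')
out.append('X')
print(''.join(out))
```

Execution trace: 'Y' (try body) → 'F' (try body, no exception) → 'X' (after the try/except). Output: YFX

Answer: YFX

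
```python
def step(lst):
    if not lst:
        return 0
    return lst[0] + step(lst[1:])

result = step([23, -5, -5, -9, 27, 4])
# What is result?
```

23 + (-5) + (-5) + (-9) + 27 + 4 + 0 = 35

Answer: 35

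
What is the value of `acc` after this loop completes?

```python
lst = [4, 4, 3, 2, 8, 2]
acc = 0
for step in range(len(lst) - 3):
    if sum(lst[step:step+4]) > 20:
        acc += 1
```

Count windows with sum > 20
`acc` takes the values: 0

Answer: 0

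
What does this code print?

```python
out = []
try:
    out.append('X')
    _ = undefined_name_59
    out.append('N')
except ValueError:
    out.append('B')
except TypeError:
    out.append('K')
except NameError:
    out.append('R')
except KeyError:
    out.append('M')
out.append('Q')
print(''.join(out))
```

Execution trace: 'X' (try body) → 'R' (except NameError) → 'Q' (after the try/except). Output: XRQ

Answer: XRQ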